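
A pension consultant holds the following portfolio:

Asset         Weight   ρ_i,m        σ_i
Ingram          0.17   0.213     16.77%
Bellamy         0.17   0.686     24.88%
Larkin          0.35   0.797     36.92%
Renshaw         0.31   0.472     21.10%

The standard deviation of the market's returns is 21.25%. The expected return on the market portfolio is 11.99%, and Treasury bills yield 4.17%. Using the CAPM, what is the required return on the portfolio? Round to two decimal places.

10.39%

β_Ingram = 0.213 × 16.77% / 21.25% = 0.1681
β_Bellamy = 0.686 × 24.88% / 21.25% = 0.8032
β_Larkin = 0.797 × 36.92% / 21.25% = 1.3847
β_Renshaw = 0.472 × 21.10% / 21.25% = 0.4687
β_P = Σ w_i β_i = 0.17×0.1681 + 0.17×0.8032 + 0.35×1.3847 + 0.31×0.4687 = 0.7951
MRP = 11.99% − 4.17% = 7.82%
E(R_P) = R_f + β_P × MRP = 4.17% + 0.7951 × 7.82% = 10.39%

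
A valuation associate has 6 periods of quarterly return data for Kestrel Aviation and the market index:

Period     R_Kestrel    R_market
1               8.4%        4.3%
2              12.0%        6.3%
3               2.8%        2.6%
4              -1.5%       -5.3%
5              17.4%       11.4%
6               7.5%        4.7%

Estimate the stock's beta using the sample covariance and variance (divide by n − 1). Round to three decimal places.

1.168

Mean R_i = (8.4 + 12.0 + 2.8 − 1.5 + 17.4 + 7.5) / 6 = 7.7667%
Mean R_m = (4.3 + 6.3 + 2.6 − 5.3 + 11.4 + 4.7) / 6 = 4.0000%
Σ(R_i − R̄_i)(R_m − R̄_m) = 174.1600  ⇒  Cov = 174.1600 / 5 = 34.8320
Σ(R_m − R̄_m)² = 149.0800  ⇒  Var(R_m) = 149.0800 / 5 = 29.8160
β = Cov / Var(R_m) = 34.8320 / 29.8160 = 1.1682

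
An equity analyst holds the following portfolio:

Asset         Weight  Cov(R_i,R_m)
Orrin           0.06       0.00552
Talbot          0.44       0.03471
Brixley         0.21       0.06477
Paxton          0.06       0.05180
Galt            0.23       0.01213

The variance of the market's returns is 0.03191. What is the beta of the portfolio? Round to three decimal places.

1.100

β_Orrin = 0.00552 / 0.03191 = 0.1730
β_Talbot = 0.03471 / 0.03191 = 1.0877
β_Brixley = 0.06477 / 0.03191 = 2.0298
β_Paxton = 0.05180 / 0.03191 = 1.6233
β_Galt = 0.01213 / 0.03191 = 0.3801
β_P = Σ w_i β_i = 0.06×0.1730 + 0.44×1.0877 + 0.21×2.0298 + 0.06×1.6233 + 0.23×0.3801 = 1.1000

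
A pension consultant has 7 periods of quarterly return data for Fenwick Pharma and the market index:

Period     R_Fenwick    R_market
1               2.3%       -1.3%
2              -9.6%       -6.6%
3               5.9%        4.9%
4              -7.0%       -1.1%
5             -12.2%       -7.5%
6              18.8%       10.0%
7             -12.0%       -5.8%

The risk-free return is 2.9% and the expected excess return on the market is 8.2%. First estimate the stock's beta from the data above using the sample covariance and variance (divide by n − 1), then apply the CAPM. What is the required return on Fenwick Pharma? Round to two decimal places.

16.91%

Mean R_i = (2.3 − 9.6 + 5.9 − 7.0 − 12.2 + 18.8 − 12.0) / 7 = -1.9714%
Mean R_m = (-1.3 − 6.6 + 4.9 − 1.1 − 7.5 + 10.0 − 5.8) / 7 = -1.0571%
Σ(R_i − R̄_i)(R_m − R̄_m) = 431.4914  ⇒  Cov = 431.4914 / 6 = 71.9152
Σ(R_m − R̄_m)² = 252.5371  ⇒  Var(R_m) = 252.5371 / 6 = 42.0895
β = Cov / Var(R_m) = 71.9152 / 42.0895 = 1.7086
E(R) = R_f + β × MRP = 2.9% + 1.7086 × 8.2% = 16.91%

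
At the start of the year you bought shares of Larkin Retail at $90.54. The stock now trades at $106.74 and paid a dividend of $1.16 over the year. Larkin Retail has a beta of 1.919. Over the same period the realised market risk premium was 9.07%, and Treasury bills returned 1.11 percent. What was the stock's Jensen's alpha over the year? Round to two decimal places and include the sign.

+0.66%

Realised HPR = (P1 + D1 − P0) / P0 = (106.74 + 1.16 − 90.54) / 90.54 = 17.36 / 90.54 = 19.1738%
CAPM required = R_f + β·MRP = 1.11% + 1.919 × 9.07% = 18.51533%
α = realised − required = 19.1738% − 18.51533% = +0.66%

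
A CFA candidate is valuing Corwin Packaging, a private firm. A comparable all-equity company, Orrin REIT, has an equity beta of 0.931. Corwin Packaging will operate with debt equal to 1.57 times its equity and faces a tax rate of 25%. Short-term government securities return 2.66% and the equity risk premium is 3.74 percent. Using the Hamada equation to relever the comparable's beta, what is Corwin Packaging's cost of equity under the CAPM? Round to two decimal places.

β_L = β_U × [1 + (1 − t)(D/E)] = 0.931 × [1 + (1 − 0.25) × 1.57]
    = 0.931 × [1 + 0.75 × 1.57] = 0.931 × 2.1775 = 2.0273
E(R) = R_f + β_L × MRP = 2.66% + 2.0273 × 3.74% = 10.24%

10.24%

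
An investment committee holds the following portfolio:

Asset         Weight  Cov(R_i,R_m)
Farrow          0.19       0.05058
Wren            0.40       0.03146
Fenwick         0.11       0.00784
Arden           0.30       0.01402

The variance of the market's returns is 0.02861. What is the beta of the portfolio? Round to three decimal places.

β_Farrow = 0.05058 / 0.02861 = 1.7679
β_Wren = 0.03146 / 0.02861 = 1.0996
β_Fenwick = 0.00784 / 0.02861 = 0.2740
β_Arden = 0.01402 / 0.02861 = 0.4900
β_P = Σ w_i β_i = 0.19×1.7679 + 0.40×1.0996 + 0.11×0.2740 + 0.30×0.4900 = 0.9529

0.953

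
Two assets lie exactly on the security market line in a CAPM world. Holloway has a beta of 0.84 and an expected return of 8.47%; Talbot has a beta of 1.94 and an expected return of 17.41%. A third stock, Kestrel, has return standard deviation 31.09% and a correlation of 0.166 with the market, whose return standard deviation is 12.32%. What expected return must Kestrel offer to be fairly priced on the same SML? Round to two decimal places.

MRP = (17.41% − 8.47%) / (1.94 − 0.84) = 8.1273%
R_f = 8.47% − 0.84 × 8.1273% = 1.6431%
β_Kestrel = ρ·σ_i/σ_m = 0.166 × 31.09 / 12.32 = 0.4189
E(R_Kestrel) = R_f + β × MRP = 1.6431% + 0.4189 × 8.1273% = 5.05%

5.05%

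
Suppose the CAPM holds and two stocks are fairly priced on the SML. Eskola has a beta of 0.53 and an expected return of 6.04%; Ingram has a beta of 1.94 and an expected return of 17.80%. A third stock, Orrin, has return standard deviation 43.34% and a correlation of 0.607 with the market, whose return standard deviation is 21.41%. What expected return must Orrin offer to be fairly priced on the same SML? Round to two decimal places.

11.87%

MRP = (17.80% − 6.04%) / (1.94 − 0.53) = 8.3404%
R_f = 6.04% − 0.53 × 8.3404% = 1.6196%
β_Orrin = ρ·σ_i/σ_m = 0.607 × 43.34 / 21.41 = 1.2287
E(R_Orrin) = R_f + β × MRP = 1.6196% + 1.2287 × 8.3404% = 11.87%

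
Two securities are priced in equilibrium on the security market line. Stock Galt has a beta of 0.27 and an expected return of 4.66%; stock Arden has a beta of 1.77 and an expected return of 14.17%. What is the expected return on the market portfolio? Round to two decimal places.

9.29%

Both satisfy E(R) = R_f + β·MRP, so the slope of the SML is
MRP = (14.17% − 4.66%) / (1.77 − 0.27) = 9.51% / 1.50 = 6.3400%
R_f = E(R_Galt) − β_Galt·MRP = 4.66% − 0.27 × 6.3400% = 2.9482%
E(R_m) = R_f + MRP = 2.9482% + 6.3400% = 9.29%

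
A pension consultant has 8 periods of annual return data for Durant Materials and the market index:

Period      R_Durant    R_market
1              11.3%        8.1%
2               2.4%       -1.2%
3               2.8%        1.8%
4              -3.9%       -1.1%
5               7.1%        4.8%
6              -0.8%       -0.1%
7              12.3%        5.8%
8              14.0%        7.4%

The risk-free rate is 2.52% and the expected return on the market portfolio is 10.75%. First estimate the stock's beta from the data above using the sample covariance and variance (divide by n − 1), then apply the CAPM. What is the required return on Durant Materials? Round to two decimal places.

Mean R_i = (11.3 + 2.4 + 2.8 − 3.9 + 7.1 − 0.8 + 12.3 + 14.0) / 8 = 5.6500%
Mean R_m = (8.1 − 1.2 + 1.8 − 1.1 + 4.8 − 0.1 + 5.8 + 7.4) / 8 = 3.1875%
Σ(R_i − R̄_i)(R_m − R̄_m) = 163.0050  ⇒  Cov = 163.0050 / 7 = 23.2864
Σ(R_m − R̄_m)² = 101.6688  ⇒  Var(R_m) = 101.6688 / 7 = 14.5241
β = Cov / Var(R_m) = 23.2864 / 14.5241 = 1.6033
MRP = 10.75% − 2.52% = 8.23%
E(R) = R_f + β × MRP = 2.52% + 1.6033 × 8.23% = 15.72%

15.72%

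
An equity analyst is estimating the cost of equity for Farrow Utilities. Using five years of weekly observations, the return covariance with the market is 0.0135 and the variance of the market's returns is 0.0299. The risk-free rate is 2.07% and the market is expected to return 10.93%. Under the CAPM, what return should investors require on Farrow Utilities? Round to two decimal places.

6.07%

β = Cov(R_i, R_m) / Var(R_m) = 0.0135 / 0.0299 = 0.4515
MRP = 10.93% − 2.07% = 8.86%
E(R) = R_f + β × MRP = 2.07% + 0.4515 × 8.86% = 6.07%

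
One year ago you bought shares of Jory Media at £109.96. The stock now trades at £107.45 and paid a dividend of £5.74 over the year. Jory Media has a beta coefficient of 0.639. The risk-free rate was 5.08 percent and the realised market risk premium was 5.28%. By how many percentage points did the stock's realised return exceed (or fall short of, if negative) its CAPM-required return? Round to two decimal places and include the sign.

-5.52%

Realised HPR = (P1 + D1 − P0) / P0 = (107.45 + 5.74 − 109.96) / 109.96 = 3.23 / 109.96 = 2.9374%
CAPM required = R_f + β·MRP = 5.08% + 0.639 × 5.28% = 8.45392%
α = realised − required = 2.9374% − 8.45392% = -5.52%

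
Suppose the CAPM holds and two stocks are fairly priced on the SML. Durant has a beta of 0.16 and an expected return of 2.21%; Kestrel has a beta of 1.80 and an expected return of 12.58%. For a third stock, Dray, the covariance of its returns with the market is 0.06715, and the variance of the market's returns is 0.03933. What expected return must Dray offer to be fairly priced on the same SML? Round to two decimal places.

11.99%

MRP = (12.58% − 2.21%) / (1.80 − 0.16) = 6.3232%
R_f = 2.21% − 0.16 × 6.3232% = 1.1983%
β_Dray = Cov / Var(R_m) = 0.06715 / 0.03933 = 1.7073
E(R_Dray) = R_f + β × MRP = 1.1983% + 1.7073 × 6.3232% = 11.99%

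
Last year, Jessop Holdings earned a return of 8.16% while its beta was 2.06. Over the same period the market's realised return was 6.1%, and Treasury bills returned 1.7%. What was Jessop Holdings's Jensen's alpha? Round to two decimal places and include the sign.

-2.60%

Market excess return = 6.1% − 1.7% = 4.40%
CAPM benchmark = R_f + β(R_m − R_f) = 1.7% + 2.06 × 4.4% = 10.7640%
α = actual − benchmark = 8.16% − 10.7640% = -2.60%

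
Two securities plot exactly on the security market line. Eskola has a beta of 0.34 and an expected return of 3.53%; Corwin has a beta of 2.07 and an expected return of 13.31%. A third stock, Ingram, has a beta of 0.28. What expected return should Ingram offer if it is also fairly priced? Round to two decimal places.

MRP (SML slope) = (13.31% − 3.53%) / (2.07 − 0.34) = 9.78% / 1.73 = 5.6532%
R_f (intercept) = 3.53% − 0.34 × 5.6532% = 1.6079%
E(R_Ingram) = R_f + β × MRP = 1.6079% + 0.28 × 5.6532% = 3.19%

3.19%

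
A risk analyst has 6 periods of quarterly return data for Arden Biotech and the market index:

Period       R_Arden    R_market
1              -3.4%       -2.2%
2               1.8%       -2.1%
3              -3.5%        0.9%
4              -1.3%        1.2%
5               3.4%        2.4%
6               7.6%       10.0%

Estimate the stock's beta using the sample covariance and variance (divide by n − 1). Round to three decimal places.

Mean R_i = (-3.4 + 1.8 − 3.5 − 1.3 + 3.4 + 7.6) / 6 = 0.7667%
Mean R_m = (-2.2 − 2.1 + 0.9 + 1.2 + 2.4 + 10.0) / 6 = 1.7000%
Σ(R_i − R̄_i)(R_m − R̄_m) = 75.3300  ⇒  Cov = 75.3300 / 5 = 15.0660
Σ(R_m − R̄_m)² = 99.9200  ⇒  Var(R_m) = 99.9200 / 5 = 19.9840
β = Cov / Var(R_m) = 15.0660 / 19.9840 = 0.7539

0.754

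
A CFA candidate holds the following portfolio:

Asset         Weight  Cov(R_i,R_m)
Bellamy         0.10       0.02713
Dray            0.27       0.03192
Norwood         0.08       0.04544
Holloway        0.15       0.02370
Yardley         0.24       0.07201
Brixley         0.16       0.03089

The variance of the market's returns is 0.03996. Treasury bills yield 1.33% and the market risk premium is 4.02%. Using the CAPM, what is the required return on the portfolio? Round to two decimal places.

5.43%

β_Bellamy = 0.02713 / 0.03996 = 0.6789
β_Dray = 0.03192 / 0.03996 = 0.7988
β_Norwood = 0.04544 / 0.03996 = 1.1371
β_Holloway = 0.02370 / 0.03996 = 0.5931
β_Yardley = 0.07201 / 0.03996 = 1.8021
β_Brixley = 0.03089 / 0.03996 = 0.7730
β_P = Σ w_i β_i = 0.10×0.6789 + 0.27×0.7988 + 0.08×1.1371 + 0.15×0.5931 + 0.24×1.8021 + 0.16×0.7730 = 1.0197
E(R_P) = R_f + β_P × MRP = 1.33% + 1.0197 × 4.02% = 5.43%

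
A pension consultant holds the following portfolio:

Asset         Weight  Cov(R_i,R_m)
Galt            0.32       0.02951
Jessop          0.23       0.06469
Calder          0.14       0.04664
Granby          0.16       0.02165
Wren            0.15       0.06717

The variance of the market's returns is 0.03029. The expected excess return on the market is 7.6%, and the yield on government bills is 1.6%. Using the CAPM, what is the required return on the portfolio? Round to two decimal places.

12.74%

β_Galt = 0.02951 / 0.03029 = 0.9742
β_Jessop = 0.06469 / 0.03029 = 2.1357
β_Calder = 0.04664 / 0.03029 = 1.5398
β_Granby = 0.02165 / 0.03029 = 0.7148
β_Wren = 0.06717 / 0.03029 = 2.2176
β_P = Σ w_i β_i = 0.32×0.9742 + 0.23×2.1357 + 0.14×1.5398 + 0.16×0.7148 + 0.15×2.2176 = 1.4655
E(R_P) = R_f + β_P × MRP = 1.6% + 1.4655 × 7.6% = 12.74%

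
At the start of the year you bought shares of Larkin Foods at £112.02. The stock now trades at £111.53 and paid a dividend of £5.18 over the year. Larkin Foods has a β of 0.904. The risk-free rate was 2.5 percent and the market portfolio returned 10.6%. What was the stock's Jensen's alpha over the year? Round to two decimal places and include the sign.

-5.64%

Realised HPR = (P1 + D1 − P0) / P0 = (111.53 + 5.18 − 112.02) / 112.02 = 4.69 / 112.02 = 4.1868%
MRP = 10.6% − 2.5% = 8.10%
CAPM required = R_f + β·MRP = 2.5% + 0.904 × 8.1% = 9.8224%
α = realised − required = 4.1868% − 9.8224% = -5.64%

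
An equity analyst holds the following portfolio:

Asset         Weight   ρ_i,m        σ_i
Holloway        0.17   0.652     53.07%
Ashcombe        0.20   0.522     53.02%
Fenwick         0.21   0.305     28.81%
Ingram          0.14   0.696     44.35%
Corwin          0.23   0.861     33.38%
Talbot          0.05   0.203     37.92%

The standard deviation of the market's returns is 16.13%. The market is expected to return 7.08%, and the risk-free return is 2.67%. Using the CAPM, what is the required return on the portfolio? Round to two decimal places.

β_Holloway = 0.652 × 53.07% / 16.13% = 2.1452
β_Ashcombe = 0.522 × 53.02% / 16.13% = 1.7158
β_Fenwick = 0.305 × 28.81% / 16.13% = 0.5448
β_Ingram = 0.696 × 44.35% / 16.13% = 1.9137
β_Corwin = 0.861 × 33.38% / 16.13% = 1.7818
β_Talbot = 0.203 × 37.92% / 16.13% = 0.4772
β_P = Σ w_i β_i = 0.17×2.1452 + 0.20×1.7158 + 0.21×0.5448 + 0.14×1.9137 + 0.23×1.7818 + 0.05×0.4772 = 1.5238
MRP = 7.08% − 2.67% = 4.41%
E(R_P) = R_f + β_P × MRP = 2.67% + 1.5238 × 4.41% = 9.39%

9.39%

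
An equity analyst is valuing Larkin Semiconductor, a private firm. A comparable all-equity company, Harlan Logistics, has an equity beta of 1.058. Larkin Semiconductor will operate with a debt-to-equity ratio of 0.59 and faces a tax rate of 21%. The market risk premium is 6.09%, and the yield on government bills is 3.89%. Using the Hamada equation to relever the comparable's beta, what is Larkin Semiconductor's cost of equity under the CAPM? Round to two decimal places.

β_L = β_U × [1 + (1 − t)(D/E)] = 1.058 × [1 + (1 − 0.21) × 0.59]
    = 1.058 × [1 + 0.79 × 0.59] = 1.058 × 1.4661 = 1.5511
E(R) = R_f + β_L × MRP = 3.89% + 1.5511 × 6.09% = 13.34%

13.34%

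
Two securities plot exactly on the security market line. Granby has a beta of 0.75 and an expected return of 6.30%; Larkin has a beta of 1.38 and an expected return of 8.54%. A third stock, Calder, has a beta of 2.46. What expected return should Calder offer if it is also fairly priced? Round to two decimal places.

12.38%

MRP (SML slope) = (8.54% − 6.30%) / (1.38 − 0.75) = 2.24% / 0.63 = 3.5556%
R_f (intercept) = 6.30% − 0.75 × 3.5556% = 3.6333%
E(R_Calder) = R_f + β × MRP = 3.6333% + 2.46 × 3.5556% = 12.38%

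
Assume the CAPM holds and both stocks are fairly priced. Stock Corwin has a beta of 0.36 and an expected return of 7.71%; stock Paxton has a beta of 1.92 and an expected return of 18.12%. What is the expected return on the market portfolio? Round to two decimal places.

Both satisfy E(R) = R_f + β·MRP, so the slope of the SML is
MRP = (18.12% − 7.71%) / (1.92 − 0.36) = 10.41% / 1.56 = 6.6731%
R_f = E(R_Corwin) − β_Corwin·MRP = 7.71% − 0.36 × 6.6731% = 5.3077%
E(R_m) = R_f + MRP = 5.3077% + 6.6731% = 11.98%

11.98%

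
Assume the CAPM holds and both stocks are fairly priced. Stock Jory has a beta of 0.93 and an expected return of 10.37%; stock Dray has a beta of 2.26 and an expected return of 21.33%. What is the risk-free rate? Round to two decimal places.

2.71%

Both satisfy E(R) = R_f + β·MRP, so the slope of the SML is
MRP = (21.33% − 10.37%) / (2.26 − 0.93) = 10.96% / 1.33 = 8.2406%
R_f = E(R_Jory) − β_Jory·MRP = 10.37% − 0.93 × 8.2406% = 2.7062%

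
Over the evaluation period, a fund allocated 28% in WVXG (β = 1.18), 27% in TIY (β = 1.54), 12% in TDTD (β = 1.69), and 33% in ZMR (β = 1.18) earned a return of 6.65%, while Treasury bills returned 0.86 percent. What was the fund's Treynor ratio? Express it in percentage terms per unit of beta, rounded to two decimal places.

4.33%

β_P = 0.28×1.18 + 0.27×1.54 + 0.12×1.69 + 0.33×1.18 = 1.3384
Treynor = (R_P − R_f) / β_P = (6.65% − 0.86%) / 1.3384 = 5.79% / 1.3384 = 4.33%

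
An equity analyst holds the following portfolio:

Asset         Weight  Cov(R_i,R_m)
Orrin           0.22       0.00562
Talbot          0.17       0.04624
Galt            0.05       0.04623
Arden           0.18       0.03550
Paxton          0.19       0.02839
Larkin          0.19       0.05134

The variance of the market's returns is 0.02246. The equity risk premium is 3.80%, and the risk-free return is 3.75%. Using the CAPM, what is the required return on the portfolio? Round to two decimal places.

9.32%

β_Orrin = 0.00562 / 0.02246 = 0.2502
β_Talbot = 0.04624 / 0.02246 = 2.0588
β_Galt = 0.04623 / 0.02246 = 2.0583
β_Arden = 0.03550 / 0.02246 = 1.5806
β_Paxton = 0.02839 / 0.02246 = 1.2640
β_Larkin = 0.05134 / 0.02246 = 2.2858
β_P = Σ w_i β_i = 0.22×0.2502 + 0.17×2.0588 + 0.05×2.0583 + 0.18×1.5806 + 0.19×1.2640 + 0.19×2.2858 = 1.4669
E(R_P) = R_f + β_P × MRP = 3.75% + 1.4669 × 3.80% = 9.32%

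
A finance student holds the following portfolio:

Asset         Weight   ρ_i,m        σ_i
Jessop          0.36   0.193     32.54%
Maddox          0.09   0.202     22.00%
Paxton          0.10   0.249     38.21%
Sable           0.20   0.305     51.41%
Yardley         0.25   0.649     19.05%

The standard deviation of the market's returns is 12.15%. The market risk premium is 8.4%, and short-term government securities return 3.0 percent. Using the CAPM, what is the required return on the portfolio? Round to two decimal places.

9.80%

β_Jessop = 0.193 × 32.54% / 12.15% = 0.5169
β_Maddox = 0.202 × 22.00% / 12.15% = 0.3658
β_Paxton = 0.249 × 38.21% / 12.15% = 0.7831
β_Sable = 0.305 × 51.41% / 12.15% = 1.2905
β_Yardley = 0.649 × 19.05% / 12.15% = 1.0176
β_P = Σ w_i β_i = 0.36×0.5169 + 0.09×0.3658 + 0.10×0.7831 + 0.20×1.2905 + 0.25×1.0176 = 0.8098
E(R_P) = R_f + β_P × MRP = 3.0% + 0.8098 × 8.4% = 9.80%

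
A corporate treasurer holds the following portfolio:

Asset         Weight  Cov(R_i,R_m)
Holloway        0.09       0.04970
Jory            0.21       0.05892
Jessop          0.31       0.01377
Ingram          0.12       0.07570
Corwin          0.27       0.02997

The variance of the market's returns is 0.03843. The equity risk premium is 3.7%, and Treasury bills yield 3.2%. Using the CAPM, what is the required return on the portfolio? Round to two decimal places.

6.89%

β_Holloway = 0.04970 / 0.03843 = 1.2933
β_Jory = 0.05892 / 0.03843 = 1.5332
β_Jessop = 0.01377 / 0.03843 = 0.3583
β_Ingram = 0.07570 / 0.03843 = 1.9698
β_Corwin = 0.02997 / 0.03843 = 0.7799
β_P = Σ w_i β_i = 0.09×1.2933 + 0.21×1.5332 + 0.31×0.3583 + 0.12×1.9698 + 0.27×0.7799 = 0.9964
E(R_P) = R_f + β_P × MRP = 3.2% + 0.9964 × 3.7% = 6.89%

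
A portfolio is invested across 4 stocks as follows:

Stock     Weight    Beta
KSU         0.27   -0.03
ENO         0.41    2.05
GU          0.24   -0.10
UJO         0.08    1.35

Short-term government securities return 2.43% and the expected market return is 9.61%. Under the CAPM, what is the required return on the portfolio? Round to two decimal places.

β_P = Σ w_i β_i = 0.27×-0.03 + 0.41×2.05 + 0.24×-0.10 + 0.08×1.35 = 0.9164
MRP = 9.61% − 2.43% = 7.18%
E(R_P) = R_f + β_P × MRP = 2.43% + 0.9164 × 7.18% = 9.01%

9.01%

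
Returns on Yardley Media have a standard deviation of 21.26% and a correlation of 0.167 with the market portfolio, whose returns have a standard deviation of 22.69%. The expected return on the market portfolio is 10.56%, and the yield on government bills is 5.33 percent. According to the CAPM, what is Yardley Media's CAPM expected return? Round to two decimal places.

6.15%

β = ρ × σ_i / σ_m = 0.167 × 21.26% / 22.69% = 0.1565
MRP = 10.56% − 5.33% = 5.23%
E(R) = 5.33% + 0.1565 × 5.23% = 6.15%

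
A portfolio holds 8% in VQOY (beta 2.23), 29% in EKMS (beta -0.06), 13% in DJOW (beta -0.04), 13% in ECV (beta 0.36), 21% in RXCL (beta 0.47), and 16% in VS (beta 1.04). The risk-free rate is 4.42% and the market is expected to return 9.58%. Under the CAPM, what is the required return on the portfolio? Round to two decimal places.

6.83%

β_P = Σ w_i β_i = 0.08×2.23 + 0.29×-0.06 + 0.13×-0.04 + 0.13×0.36 + 0.21×0.47 + 0.16×1.04 = 0.4677
MRP = 9.58% − 4.42% = 5.16%
E(R_P) = R_f + β_P × MRP = 4.42% + 0.4677 × 5.16% = 6.83%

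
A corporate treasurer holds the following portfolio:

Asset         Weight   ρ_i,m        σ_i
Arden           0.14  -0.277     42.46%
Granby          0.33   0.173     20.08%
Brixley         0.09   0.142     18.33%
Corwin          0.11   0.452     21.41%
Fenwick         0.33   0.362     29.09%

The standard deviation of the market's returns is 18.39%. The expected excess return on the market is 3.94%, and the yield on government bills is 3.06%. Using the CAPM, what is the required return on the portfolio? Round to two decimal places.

3.98%

β_Arden = -0.277 × 42.46% / 18.39% = -0.6396
β_Granby = 0.173 × 20.08% / 18.39% = 0.1889
β_Brixley = 0.142 × 18.33% / 18.39% = 0.1415
β_Corwin = 0.452 × 21.41% / 18.39% = 0.5262
β_Fenwick = 0.362 × 29.09% / 18.39% = 0.5726
β_P = Σ w_i β_i = 0.14×-0.6396 + 0.33×0.1889 + 0.09×0.1415 + 0.11×0.5262 + 0.33×0.5726 = 0.2324
E(R_P) = R_f + β_P × MRP = 3.06% + 0.2324 × 3.94% = 3.98%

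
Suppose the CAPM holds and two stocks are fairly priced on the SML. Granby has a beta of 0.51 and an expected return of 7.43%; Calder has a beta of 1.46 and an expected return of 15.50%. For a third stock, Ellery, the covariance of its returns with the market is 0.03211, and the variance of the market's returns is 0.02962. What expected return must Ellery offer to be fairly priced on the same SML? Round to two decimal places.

MRP = (15.50% − 7.43%) / (1.46 − 0.51) = 8.4947%
R_f = 7.43% − 0.51 × 8.4947% = 3.0977%
β_Ellery = Cov / Var(R_m) = 0.03211 / 0.02962 = 1.0841
E(R_Ellery) = R_f + β × MRP = 3.0977% + 1.0841 × 8.4947% = 12.31%

12.31%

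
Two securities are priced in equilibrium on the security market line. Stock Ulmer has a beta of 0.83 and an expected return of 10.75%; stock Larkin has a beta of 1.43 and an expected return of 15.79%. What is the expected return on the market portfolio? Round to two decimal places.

Both satisfy E(R) = R_f + β·MRP, so the slope of the SML is
MRP = (15.79% − 10.75%) / (1.43 − 0.83) = 5.04% / 0.60 = 8.4000%
R_f = E(R_Ulmer) − β_Ulmer·MRP = 10.75% − 0.83 × 8.4000% = 3.7780%
E(R_m) = R_f + MRP = 3.7780% + 8.4000% = 12.18%

12.18%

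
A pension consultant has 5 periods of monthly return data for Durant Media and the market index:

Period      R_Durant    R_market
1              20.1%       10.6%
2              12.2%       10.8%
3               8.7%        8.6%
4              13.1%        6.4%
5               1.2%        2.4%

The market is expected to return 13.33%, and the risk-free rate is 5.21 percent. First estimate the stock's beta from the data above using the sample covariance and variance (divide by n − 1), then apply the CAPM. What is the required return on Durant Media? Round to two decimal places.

Mean R_i = (20.1 + 12.2 + 8.7 + 13.1 + 1.2) / 5 = 11.0600%
Mean R_m = (10.6 + 10.8 + 8.6 + 6.4 + 2.4) / 5 = 7.7600%
Σ(R_i − R̄_i)(R_m − R̄_m) = 77.2320  ⇒  Cov = 77.2320 / 4 = 19.3080
Σ(R_m − R̄_m)² = 48.5920  ⇒  Var(R_m) = 48.5920 / 4 = 12.1480
β = Cov / Var(R_m) = 19.3080 / 12.1480 = 1.5894
MRP = 13.33% − 5.21% = 8.12%
E(R) = R_f + β × MRP = 5.21% + 1.5894 × 8.12% = 18.12%

18.12%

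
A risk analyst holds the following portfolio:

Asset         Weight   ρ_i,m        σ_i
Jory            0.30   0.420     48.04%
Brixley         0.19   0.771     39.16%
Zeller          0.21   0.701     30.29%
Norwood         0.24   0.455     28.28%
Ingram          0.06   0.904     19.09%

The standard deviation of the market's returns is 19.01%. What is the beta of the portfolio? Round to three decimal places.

1.072

β_Jory = 0.420 × 48.04% / 19.01% = 1.0614
β_Brixley = 0.771 × 39.16% / 19.01% = 1.5882
β_Zeller = 0.701 × 30.29% / 19.01% = 1.1170
β_Norwood = 0.455 × 28.28% / 19.01% = 0.6769
β_Ingram = 0.904 × 19.09% / 19.01% = 0.9078
β_P = Σ w_i β_i = 0.30×1.0614 + 0.19×1.5882 + 0.21×1.1170 + 0.24×0.6769 + 0.06×0.9078 = 1.0717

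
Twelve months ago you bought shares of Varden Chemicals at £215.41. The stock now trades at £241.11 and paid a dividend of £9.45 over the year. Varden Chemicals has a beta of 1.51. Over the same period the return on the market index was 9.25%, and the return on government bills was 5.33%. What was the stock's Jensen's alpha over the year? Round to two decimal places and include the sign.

+5.07%

Realised HPR = (P1 + D1 − P0) / P0 = (241.11 + 9.45 − 215.41) / 215.41 = 35.15 / 215.41 = 16.3177%
MRP = 9.25% − 5.33% = 3.92%
CAPM required = R_f + β·MRP = 5.33% + 1.51 × 3.92% = 11.2492%
α = realised − required = 16.3177% − 11.2492% = +5.07%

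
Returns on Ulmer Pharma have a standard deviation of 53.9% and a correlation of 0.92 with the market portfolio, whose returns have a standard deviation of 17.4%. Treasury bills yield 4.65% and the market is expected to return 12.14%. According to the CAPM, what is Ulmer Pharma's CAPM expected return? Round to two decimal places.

β = ρ × σ_i / σ_m = 0.92 × 53.9% / 17.4% = 2.8499
MRP = 12.14% − 4.65% = 7.49%
E(R) = 4.65% + 2.8499 × 7.49% = 26.00%

26.00%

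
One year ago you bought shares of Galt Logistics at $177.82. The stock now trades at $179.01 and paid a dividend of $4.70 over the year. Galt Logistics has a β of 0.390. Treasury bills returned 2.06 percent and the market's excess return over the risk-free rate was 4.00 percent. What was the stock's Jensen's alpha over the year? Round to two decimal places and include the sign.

-0.31%

Realised HPR = (P1 + D1 − P0) / P0 = (179.01 + 4.70 − 177.82) / 177.82 = 5.89 / 177.82 = 3.3123%
CAPM required = R_f + β·MRP = 2.06% + 0.390 × 4.00% = 3.62000%
α = realised − required = 3.3123% − 3.62000% = -0.31%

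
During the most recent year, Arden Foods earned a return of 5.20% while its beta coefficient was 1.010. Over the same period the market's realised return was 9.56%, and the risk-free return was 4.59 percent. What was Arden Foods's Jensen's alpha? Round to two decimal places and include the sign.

Market excess return = 9.56% − 4.59% = 4.97%
CAPM benchmark = R_f + β(R_m − R_f) = 4.59% + 1.010 × 4.97% = 9.60970%
α = actual − benchmark = 5.20% − 9.60970% = -4.41%

-4.41%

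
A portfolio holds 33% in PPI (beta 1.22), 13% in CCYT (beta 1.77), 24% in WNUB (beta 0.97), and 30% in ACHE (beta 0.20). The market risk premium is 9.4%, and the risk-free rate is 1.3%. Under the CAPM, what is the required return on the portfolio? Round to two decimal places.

10.00%

β_P = Σ w_i β_i = 0.33×1.22 + 0.13×1.77 + 0.24×0.97 + 0.30×0.20 = 0.9255
E(R_P) = R_f + β_P × MRP = 1.3% + 0.9255 × 9.4% = 10.00%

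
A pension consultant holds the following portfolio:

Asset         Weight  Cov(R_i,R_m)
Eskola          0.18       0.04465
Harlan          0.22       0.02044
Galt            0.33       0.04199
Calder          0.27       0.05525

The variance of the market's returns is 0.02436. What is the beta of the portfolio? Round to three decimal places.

β_Eskola = 0.04465 / 0.02436 = 1.8329
β_Harlan = 0.02044 / 0.02436 = 0.8391
β_Galt = 0.04199 / 0.02436 = 1.7237
β_Calder = 0.05525 / 0.02436 = 2.2681
β_P = Σ w_i β_i = 0.18×1.8329 + 0.22×0.8391 + 0.33×1.7237 + 0.27×2.2681 = 1.6957

1.696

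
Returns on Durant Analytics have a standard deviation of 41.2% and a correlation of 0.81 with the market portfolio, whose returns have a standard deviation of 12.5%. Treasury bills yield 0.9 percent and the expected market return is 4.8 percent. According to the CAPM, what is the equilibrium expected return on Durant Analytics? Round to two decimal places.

11.31%

β = ρ × σ_i / σ_m = 0.81 × 41.2% / 12.5% = 2.6698
MRP = 4.8% − 0.9% = 3.90%
E(R) = 0.9% + 2.6698 × 3.9% = 11.31%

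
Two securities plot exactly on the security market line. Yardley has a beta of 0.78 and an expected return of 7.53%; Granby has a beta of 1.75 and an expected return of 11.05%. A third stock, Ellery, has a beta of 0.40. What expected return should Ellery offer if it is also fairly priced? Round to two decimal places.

MRP (SML slope) = (11.05% − 7.53%) / (1.75 − 0.78) = 3.52% / 0.97 = 3.6289%
R_f (intercept) = 7.53% − 0.78 × 3.6289% = 4.6995%
E(R_Ellery) = R_f + β × MRP = 4.6995% + 0.40 × 3.6289% = 6.15%

6.15%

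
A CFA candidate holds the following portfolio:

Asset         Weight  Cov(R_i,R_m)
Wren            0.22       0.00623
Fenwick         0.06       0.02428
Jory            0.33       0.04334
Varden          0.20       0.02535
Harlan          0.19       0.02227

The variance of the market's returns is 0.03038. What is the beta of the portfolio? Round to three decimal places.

0.870

β_Wren = 0.00623 / 0.03038 = 0.2051
β_Fenwick = 0.02428 / 0.03038 = 0.7992
β_Jory = 0.04334 / 0.03038 = 1.4266
β_Varden = 0.02535 / 0.03038 = 0.8344
β_Harlan = 0.02227 / 0.03038 = 0.7330
β_P = Σ w_i β_i = 0.22×0.2051 + 0.06×0.7992 + 0.33×1.4266 + 0.20×0.8344 + 0.19×0.7330 = 0.8700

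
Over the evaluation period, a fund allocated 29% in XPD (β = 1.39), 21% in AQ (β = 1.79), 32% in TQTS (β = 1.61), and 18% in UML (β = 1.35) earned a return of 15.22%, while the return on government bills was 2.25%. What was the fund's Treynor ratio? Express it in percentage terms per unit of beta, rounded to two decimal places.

β_P = 0.29×1.39 + 0.21×1.79 + 0.32×1.61 + 0.18×1.35 = 1.5372
Treynor = (R_P − R_f) / β_P = (15.22% − 2.25%) / 1.5372 = 12.97% / 1.5372 = 8.44%

8.44%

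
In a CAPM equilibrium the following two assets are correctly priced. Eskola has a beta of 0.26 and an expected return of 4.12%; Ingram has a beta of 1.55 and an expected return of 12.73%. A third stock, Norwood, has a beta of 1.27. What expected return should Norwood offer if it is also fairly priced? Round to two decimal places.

MRP (SML slope) = (12.73% − 4.12%) / (1.55 − 0.26) = 8.61% / 1.29 = 6.6744%
R_f (intercept) = 4.12% − 0.26 × 6.6744% = 2.3847%
E(R_Norwood) = R_f + β × MRP = 2.3847% + 1.27 × 6.6744% = 10.86%

10.86%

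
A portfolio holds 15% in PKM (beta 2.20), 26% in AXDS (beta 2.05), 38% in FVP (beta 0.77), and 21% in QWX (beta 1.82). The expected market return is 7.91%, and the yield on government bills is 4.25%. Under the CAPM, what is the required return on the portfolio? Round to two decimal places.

9.88%

β_P = Σ w_i β_i = 0.15×2.20 + 0.26×2.05 + 0.38×0.77 + 0.21×1.82 = 1.5378
MRP = 7.91% − 4.25% = 3.66%
E(R_P) = R_f + β_P × MRP = 4.25% + 1.5378 × 3.66% = 9.88%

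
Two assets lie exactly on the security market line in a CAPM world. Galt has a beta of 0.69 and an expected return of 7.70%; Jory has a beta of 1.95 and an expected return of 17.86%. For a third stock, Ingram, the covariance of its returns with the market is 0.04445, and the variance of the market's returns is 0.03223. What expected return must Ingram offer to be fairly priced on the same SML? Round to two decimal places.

MRP = (17.86% − 7.70%) / (1.95 − 0.69) = 8.0635%
R_f = 7.70% − 0.69 × 8.0635% = 2.1362%
β_Ingram = Cov / Var(R_m) = 0.04445 / 0.03223 = 1.3791
E(R_Ingram) = R_f + β × MRP = 2.1362% + 1.3791 × 8.0635% = 13.26%

13.26%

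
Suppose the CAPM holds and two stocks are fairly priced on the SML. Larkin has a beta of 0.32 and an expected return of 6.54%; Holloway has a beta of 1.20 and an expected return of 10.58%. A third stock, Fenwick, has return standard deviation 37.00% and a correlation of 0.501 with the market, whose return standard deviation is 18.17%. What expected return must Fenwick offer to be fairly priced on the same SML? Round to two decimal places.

MRP = (10.58% − 6.54%) / (1.20 − 0.32) = 4.5909%
R_f = 6.54% − 0.32 × 4.5909% = 5.0709%
β_Fenwick = ρ·σ_i/σ_m = 0.501 × 37.00 / 18.17 = 1.0202
E(R_Fenwick) = R_f + β × MRP = 5.0709% + 1.0202 × 4.5909% = 9.75%

9.75%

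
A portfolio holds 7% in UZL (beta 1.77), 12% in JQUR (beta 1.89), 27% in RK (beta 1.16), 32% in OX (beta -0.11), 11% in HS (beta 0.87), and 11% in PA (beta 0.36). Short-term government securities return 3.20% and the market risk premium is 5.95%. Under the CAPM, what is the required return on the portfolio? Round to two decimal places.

β_P = Σ w_i β_i = 0.07×1.77 + 0.12×1.89 + 0.27×1.16 + 0.32×-0.11 + 0.11×0.87 + 0.11×0.36 = 0.7640
E(R_P) = R_f + β_P × MRP = 3.20% + 0.7640 × 5.95% = 7.75%

7.75%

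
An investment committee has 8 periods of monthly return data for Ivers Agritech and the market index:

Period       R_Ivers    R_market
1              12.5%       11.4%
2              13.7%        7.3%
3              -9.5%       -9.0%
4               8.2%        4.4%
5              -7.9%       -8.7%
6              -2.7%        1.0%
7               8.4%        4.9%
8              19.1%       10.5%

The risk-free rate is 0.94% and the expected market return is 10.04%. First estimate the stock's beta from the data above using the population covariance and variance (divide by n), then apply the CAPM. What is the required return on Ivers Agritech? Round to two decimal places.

12.61%

Mean R_i = (12.5 + 13.7 − 9.5 + 8.2 − 7.9 − 2.7 + 8.4 + 19.1) / 8 = 5.2250%
Mean R_m = (11.4 + 7.3 − 9.0 + 4.4 − 8.7 + 1.0 + 4.9 + 10.5) / 8 = 2.7250%
Σ(R_i − R̄_i)(R_m − R̄_m) = 557.9250  ⇒  Cov = 557.9250 / 8 = 69.7406
Σ(R_m − R̄_m)² = 435.1550  ⇒  Var(R_m) = 435.1550 / 8 = 54.3944
β = Cov / Var(R_m) = 69.7406 / 54.3944 = 1.2821
MRP = 10.04% − 0.94% = 9.10%
E(R) = R_f + β × MRP = 0.94% + 1.2821 × 9.10% = 12.61%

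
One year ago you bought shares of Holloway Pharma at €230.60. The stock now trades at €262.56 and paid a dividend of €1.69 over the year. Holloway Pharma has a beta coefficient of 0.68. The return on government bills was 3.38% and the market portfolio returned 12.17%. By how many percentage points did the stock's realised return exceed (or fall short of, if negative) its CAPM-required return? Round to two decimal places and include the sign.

Realised HPR = (P1 + D1 − P0) / P0 = (262.56 + 1.69 − 230.60) / 230.60 = 33.65 / 230.60 = 14.5924%
MRP = 12.17% − 3.38% = 8.79%
CAPM required = R_f + β·MRP = 3.38% + 0.68 × 8.79% = 9.3572%
α = realised − required = 14.5924% − 9.3572% = +5.24%

+5.24%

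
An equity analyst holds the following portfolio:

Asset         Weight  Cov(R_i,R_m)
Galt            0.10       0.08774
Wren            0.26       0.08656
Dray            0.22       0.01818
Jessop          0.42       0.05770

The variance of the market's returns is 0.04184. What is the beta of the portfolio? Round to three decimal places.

β_Galt = 0.08774 / 0.04184 = 2.0970
β_Wren = 0.08656 / 0.04184 = 2.0688
β_Dray = 0.01818 / 0.04184 = 0.4345
β_Jessop = 0.05770 / 0.04184 = 1.3791
β_P = Σ w_i β_i = 0.10×2.0970 + 0.26×2.0688 + 0.22×0.4345 + 0.42×1.3791 = 1.4224

1.422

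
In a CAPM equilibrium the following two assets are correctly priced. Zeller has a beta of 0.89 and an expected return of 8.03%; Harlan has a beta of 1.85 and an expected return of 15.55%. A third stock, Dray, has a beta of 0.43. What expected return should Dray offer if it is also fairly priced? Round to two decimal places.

MRP (SML slope) = (15.55% − 8.03%) / (1.85 − 0.89) = 7.52% / 0.96 = 7.8333%
R_f (intercept) = 8.03% − 0.89 × 7.8333% = 1.0584%
E(R_Dray) = R_f + β × MRP = 1.0584% + 0.43 × 7.8333% = 4.43%

4.43%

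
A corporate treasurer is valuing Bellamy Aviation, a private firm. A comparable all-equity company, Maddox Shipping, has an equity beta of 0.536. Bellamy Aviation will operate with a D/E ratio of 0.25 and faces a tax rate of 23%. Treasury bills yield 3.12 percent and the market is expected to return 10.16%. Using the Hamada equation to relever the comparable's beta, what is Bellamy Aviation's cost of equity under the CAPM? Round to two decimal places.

β_L = β_U × [1 + (1 − t)(D/E)] = 0.536 × [1 + (1 − 0.23) × 0.25]
    = 0.536 × [1 + 0.77 × 0.25] = 0.536 × 1.1925 = 0.6392
MRP = 10.16% − 3.12% = 7.04%
E(R) = R_f + β_L × MRP = 3.12% + 0.6392 × 7.04% = 7.62%

7.62%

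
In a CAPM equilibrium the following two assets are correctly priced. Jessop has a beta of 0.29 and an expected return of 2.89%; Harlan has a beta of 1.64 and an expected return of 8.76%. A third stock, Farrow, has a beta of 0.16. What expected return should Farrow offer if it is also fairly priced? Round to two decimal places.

2.32%

MRP (SML slope) = (8.76% − 2.89%) / (1.64 − 0.29) = 5.87% / 1.35 = 4.3481%
R_f (intercept) = 2.89% − 0.29 × 4.3481% = 1.6291%
E(R_Farrow) = R_f + β × MRP = 1.6291% + 0.16 × 4.3481% = 2.32%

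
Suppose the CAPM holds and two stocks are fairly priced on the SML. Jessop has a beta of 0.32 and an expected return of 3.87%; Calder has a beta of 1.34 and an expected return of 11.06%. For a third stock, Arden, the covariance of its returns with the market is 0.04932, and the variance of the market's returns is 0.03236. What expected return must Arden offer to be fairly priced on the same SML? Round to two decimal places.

12.36%

MRP = (11.06% − 3.87%) / (1.34 − 0.32) = 7.0490%
R_f = 3.87% − 0.32 × 7.0490% = 1.6143%
β_Arden = Cov / Var(R_m) = 0.04932 / 0.03236 = 1.5241
E(R_Arden) = R_f + β × MRP = 1.6143% + 1.5241 × 7.0490% = 12.36%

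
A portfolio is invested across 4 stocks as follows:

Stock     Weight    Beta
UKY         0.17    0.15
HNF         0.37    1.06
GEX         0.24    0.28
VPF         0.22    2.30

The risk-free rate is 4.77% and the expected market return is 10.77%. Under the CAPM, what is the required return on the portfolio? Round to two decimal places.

β_P = Σ w_i β_i = 0.17×0.15 + 0.37×1.06 + 0.24×0.28 + 0.22×2.30 = 0.9909
MRP = 10.77% − 4.77% = 6.00%
E(R_P) = R_f + β_P × MRP = 4.77% + 0.9909 × 6.00% = 10.72%

10.72%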